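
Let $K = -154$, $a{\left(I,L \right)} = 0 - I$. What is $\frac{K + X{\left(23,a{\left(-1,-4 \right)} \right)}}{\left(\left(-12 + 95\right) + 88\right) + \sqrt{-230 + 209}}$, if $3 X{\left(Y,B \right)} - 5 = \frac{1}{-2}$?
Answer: $- \frac{17385}{19508} + \frac{305 i \sqrt{21}}{58524} \approx -0.89117 + 0.023882 i$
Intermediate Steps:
$a{\left(I,L \right)} = - I$
$X{\left(Y,B \right)} = \frac{3}{2}$ ($X{\left(Y,B \right)} = \frac{5}{3} + \frac{1}{3 \left(-2\right)} = \frac{5}{3} + \frac{1}{3} \left(- \frac{1}{2}\right) = \frac{5}{3} - \frac{1}{6} = \frac{3}{2}$)
$\frac{K + X{\left(23,a{\left(-1,-4 \right)} \right)}}{\left(\left(-12 + 95\right) + 88\right) + \sqrt{-230 + 209}} = \frac{-154 + \frac{3}{2}}{\left(\left(-12 + 95\right) + 88\right) + \sqrt{-230 + 209}} = - \frac{305}{2 \left(\left(83 + 88\right) + \sqrt{-21}\right)} = - \frac{305}{2 \left(171 + i \sqrt{21}\right)}$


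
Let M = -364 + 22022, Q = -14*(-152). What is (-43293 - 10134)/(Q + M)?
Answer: -53427/23786 ≈ -2.2462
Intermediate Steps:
Q = 2128
M = 21658
(-43293 - 10134)/(Q + M) = (-43293 - 10134)/(2128 + 21658) = -53427/23786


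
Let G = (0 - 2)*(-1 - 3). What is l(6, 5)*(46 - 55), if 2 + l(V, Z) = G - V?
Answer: 0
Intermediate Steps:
G = 8 (G = -2*(-4) = 8)
l(V, Z) = 6 - V (l(V, Z) = -2 + (8 - V) = 6 - V)
l(6, 5)*(46 - 55) = (6 - 1*6)*(46 - 55) = (6 - 6)*(-9) = 0*(-9) = 0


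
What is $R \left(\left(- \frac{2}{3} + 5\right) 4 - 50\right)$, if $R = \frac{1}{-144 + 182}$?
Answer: $- \frac{49}{57} \approx -0.85965$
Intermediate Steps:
$R = \frac{1}{38} \approx 0.026316$
$R \left(\left(- \frac{2}{3} + 5\right) 4 - 50\right) = \frac{\left(- \frac{2}{3} + 5\right) 4 - 50}{38} = \frac{\frac{13}{3} \cdot 4 - 50}{38} = \frac{\frac{52}{3} - 50}{38} = \frac{1}{38} \left(- \frac{98}{3}\right) = - \frac{49}{57}$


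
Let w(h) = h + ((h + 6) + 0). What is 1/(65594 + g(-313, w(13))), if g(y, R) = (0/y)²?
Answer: 1/65594 ≈ 1.5245e-5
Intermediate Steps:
w(h) = 6 + 2*h (w(h) = h + ((6 + h) + 0) = h + (6 + h) = 6 + 2*h)
g(y, R) = 0 (g(y, R) = 0² = 0)
1/(65594 + g(-313, w(13))) = 1/(65594 + 0) = 1/65594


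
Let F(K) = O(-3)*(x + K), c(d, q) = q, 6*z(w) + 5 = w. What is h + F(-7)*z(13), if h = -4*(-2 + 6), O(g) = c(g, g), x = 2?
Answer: 4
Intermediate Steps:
z(w) = -⅚ + w/6
O(g) = g
h = -16 (h = -4*4 = -16)
F(K) = -6 - 3*K (F(K) = -3*(2 + K) = -6 - 3*K)
h + F(-7)*z(13) = -16 + (-6 - 3*(-7))*(-⅚ + (⅙)*13) = -16 + (-6 + 21)*(-⅚ + 13/6) = -16 + 15*(4/3) = -16 + 20 = 4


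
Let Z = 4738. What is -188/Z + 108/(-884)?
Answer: -84737/523549 ≈ -0.16185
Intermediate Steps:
-188/Z + 108/(-884) = -188/4738 + 108/(-884) = -188*1/4738 + 108*(-1/884) = -94/2369 - 27/221 = -84737/523549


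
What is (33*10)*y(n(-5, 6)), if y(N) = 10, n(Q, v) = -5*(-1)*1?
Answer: 3300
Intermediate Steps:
n(Q, v) = 5 (n(Q, v) = 5*1 = 5)
(33*10)*y(n(-5, 6)) = (33*10)*10 = 330*10 = 3300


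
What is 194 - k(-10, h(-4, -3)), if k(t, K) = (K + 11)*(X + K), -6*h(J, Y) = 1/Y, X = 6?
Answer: 41165/324 ≈ 127.05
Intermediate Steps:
h(J, Y) = -1/(6*Y)
k(t, K) = (6 + K)*(11 + K) (k(t, K) = (K + 11)*(6 + K) = (11 + K)*(6 + K) = (6 + K)*(11 + K))
194 - k(-10, h(-4, -3)) = 194 - (66 + (-⅙/(-3))² + 17*(-⅙/(-3))) = 194 - (66 + (-⅙*(-⅓))² + 17*(-⅙*(-⅓))) = 194 - (66 + (1/18)² + 17*(1/18)) = 194 - (66 + 1/324 + 17/18) = 194 - 1*21691/324 = 194 - 21691/324 = 41165/324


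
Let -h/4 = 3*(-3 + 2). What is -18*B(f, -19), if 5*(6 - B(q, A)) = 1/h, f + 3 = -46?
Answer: -1077/10 ≈ -107.70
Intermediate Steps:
f = -49 (f = -3 - 46 = -49)
h = 12 (h = -12*(-3 + 2) = -12*(-1) = -4*(-3) = 12)
B(q, A) = 359/60 (B(q, A) = 6 - ⅕/12 = 6 - ⅕*1/12 = 6 - 1/60 = 359/60)
-18*B(f, -19) = -18*359/60 = -1077/10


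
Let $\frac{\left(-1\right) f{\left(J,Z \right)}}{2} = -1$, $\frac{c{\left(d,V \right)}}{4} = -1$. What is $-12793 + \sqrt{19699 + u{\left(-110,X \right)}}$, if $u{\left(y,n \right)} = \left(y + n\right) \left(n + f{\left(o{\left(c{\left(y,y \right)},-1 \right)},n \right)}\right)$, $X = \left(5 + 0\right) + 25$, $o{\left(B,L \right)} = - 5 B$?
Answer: $-12793 + \sqrt{17139} \approx -12662.0$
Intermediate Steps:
$c{\left(d,V \right)} = -4$ ($c{\left(d,V \right)} = 4 \left(-1\right) = -4$)
$f{\left(J,Z \right)} = 2$ ($f{\left(J,Z \right)} = \left(-2\right) \left(-1\right) = 2$)
$X = 30$ ($X = 5 + 25 = 30$)
$u{\left(y,n \right)} = \left(2 + n\right) \left(n + y\right)$ ($u{\left(y,n \right)} = \left(y + n\right) \left(n + 2\right) = \left(n + y\right) \left(2 + n\right) = \left(2 + n\right) \left(n + y\right)$)
$-12793 + \sqrt{19699 + u{\left(-110,X \right)}} = -12793 + \sqrt{19699 + \left(30^{2} + 2 \cdot 30 + 2 \left(-110\right) + 30 \left(-110\right)\right)} = -12793 + \sqrt{19699 + \left(900 + 60 - 220 - 3300\right)} = -12793 + \sqrt{19699 - 2560} = -12793 + \sqrt{17139}$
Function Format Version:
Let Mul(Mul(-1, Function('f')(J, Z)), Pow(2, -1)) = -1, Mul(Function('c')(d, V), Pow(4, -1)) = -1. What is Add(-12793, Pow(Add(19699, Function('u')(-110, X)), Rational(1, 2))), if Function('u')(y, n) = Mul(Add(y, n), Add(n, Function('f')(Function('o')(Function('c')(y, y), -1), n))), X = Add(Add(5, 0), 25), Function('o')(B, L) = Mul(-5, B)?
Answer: Add(-12793, Pow(17139, Rational(1, 2))) ≈ -12662.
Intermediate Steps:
Function('c')(d, V) = -4 (Function('c')(d, V) = Mul(4, -1) = -4)
Function('f')(J, Z) = 2 (Function('f')(J, Z) = Mul(-2, -1) = 2)
X = 30 (X = Add(5, 25) = 30)
Function('u')(y, n) = Mul(Add(2, n), Add(n, y)) (Function('u')(y, n) = Mul(Add(y, n), Add(n, 2)) = Mul(Add(n, y), Add(2, n)) = Mul(Add(2, n), Add(n, y)))
Add(-12793, Pow(Add(19699, Function('u')(-110, X)), Rational(1, 2))) = Add(-12793, Pow(Add(19699, Add(Pow(30, 2), Mul(2, 30), Mul(2, -110), Mul(30, -110))), Rational(1, 2))) = Add(-12793, Pow(Add(19699, Add(900, 60, -220, -3300)), Rational(1, 2))) = Add(-12793, Pow(Add(19699, -2560), Rational(1, 2))) = Add(-12793, Pow(17139, Rational(1, 2)))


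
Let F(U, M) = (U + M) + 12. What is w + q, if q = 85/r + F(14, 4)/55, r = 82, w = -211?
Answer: -188895/902 ≈ -209.42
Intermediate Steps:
F(U, M) = 12 + M + U (F(U, M) = (M + U) + 12 = 12 + M + U)
q = 1427/902 (q = 85/82 + (12 + 4 + 14)/55 = 85*(1/82) + 30*(1/55) = 85/82 + 6/11 = 1427/902 ≈ 1.5820)
w + q = -211 + 1427/902 = -188895/902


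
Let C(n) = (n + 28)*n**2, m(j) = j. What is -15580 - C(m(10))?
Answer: -19380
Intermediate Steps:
C(n) = n**2*(28 + n) (C(n) = (28 + n)*n**2 = n**2*(28 + n))
-15580 - C(m(10)) = -15580 - 10**2*(28 + 10) = -15580 - 100*38 = -15580 - 1*3800 = -15580 - 3800 = -19380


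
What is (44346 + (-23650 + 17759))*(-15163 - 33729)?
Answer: -1880141860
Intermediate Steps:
(44346 + (-23650 + 17759))*(-15163 - 33729) = (44346 - 5891)*(-48892) = 38455*(-48892) = -1880141860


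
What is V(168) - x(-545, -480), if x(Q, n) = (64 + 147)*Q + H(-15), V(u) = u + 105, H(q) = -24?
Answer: 115292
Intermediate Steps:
V(u) = 105 + u
x(Q, n) = -24 + 211*Q (x(Q, n) = (64 + 147)*Q - 24 = 211*Q - 24 = -24 + 211*Q)
V(168) - x(-545, -480) = (105 + 168) - (-24 + 211*(-545)) = 273 - (-24 - 114995) = 273 - 1*(-115019) = 273 + 115019 = 115292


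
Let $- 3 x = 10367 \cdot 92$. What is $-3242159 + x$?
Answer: $- \frac{10680241}{3} \approx -3.5601 \cdot 10^{6}$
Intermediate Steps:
$x = - \frac{953764}{3}$ ($x = - \frac{10367 \cdot 92}{3} = \left(- \frac{1}{3}\right) 953764 = - \frac{953764}{3} \approx -3.1792 \cdot 10^{5}$)
$-3242159 + x = -3242159 - \frac{953764}{3} = - \frac{10680241}{3}$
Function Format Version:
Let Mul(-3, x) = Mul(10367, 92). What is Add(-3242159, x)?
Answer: Rational(-10680241, 3) ≈ -3.5601e+6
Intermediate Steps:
x = Rational(-953764, 3) (x = Mul(Rational(-1, 3), Mul(10367, 92)) = Mul(Rational(-1, 3), 953764) = Rational(-953764, 3) ≈ -3.1792e+5)
Add(-3242159, x) = Add(-3242159, Rational(-953764, 3)) = Rational(-10680241, 3)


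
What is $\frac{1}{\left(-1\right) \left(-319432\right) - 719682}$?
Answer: $- \frac{1}{400250} \approx -2.4984 \cdot 10^{-6}$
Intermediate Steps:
$\frac{1}{\left(-1\right) \left(-319432\right) - 719682} = \frac{1}{319432 - 719682} = \frac{1}{-400250} = - \frac{1}{400250}$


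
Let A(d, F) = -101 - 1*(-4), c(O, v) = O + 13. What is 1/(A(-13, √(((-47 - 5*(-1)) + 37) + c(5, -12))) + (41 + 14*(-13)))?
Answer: -1/238 ≈ -0.0042017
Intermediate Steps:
c(O, v) = 13 + O
A(d, F) = -97 (A(d, F) = -101 + 4 = -97)
1/(A(-13, √(((-47 - 5*(-1)) + 37) + c(5, -12))) + (41 + 14*(-13))) = 1/(-97 + (41 + 14*(-13))) = 1/(-97 + (41 - 182)) = 1/(-97 - 141) = 1/(-238) = -1/238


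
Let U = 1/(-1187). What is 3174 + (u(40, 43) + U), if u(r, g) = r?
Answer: 3815017/1187 ≈ 3214.0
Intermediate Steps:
U = -1/1187 ≈ -0.00084246
3174 + (u(40, 43) + U) = 3174 + (40 - 1/1187) = 3174 + 47479/1187 = 3815017/1187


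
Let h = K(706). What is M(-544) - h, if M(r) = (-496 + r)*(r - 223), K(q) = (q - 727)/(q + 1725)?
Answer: 1939160101/2431 ≈ 7.9768e+5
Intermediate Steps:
K(q) = (-727 + q)/(1725 + q)
h = -21/2431 (h = (-727 + 706)/(1725 + 706) = -21/2431 ≈ -0.0086384)
M(r) = (-496 + r)*(-223 + r)
M(-544) - h = (110608 + (-544)² - 719*(-544)) - 1*(-21/2431) = (110608 + 295936 + 391136) + 21/2431 = 797680 + 21/2431 = 1939160101/2431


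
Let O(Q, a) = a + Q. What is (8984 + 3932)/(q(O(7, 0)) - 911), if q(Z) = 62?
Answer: -12916/849 ≈ -15.213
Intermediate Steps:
O(Q, a) = Q + a
(8984 + 3932)/(q(O(7, 0)) - 911) = (8984 + 3932)/(62 - 911) = 12916/(-849) = 12916*(-1/849) = -12916/849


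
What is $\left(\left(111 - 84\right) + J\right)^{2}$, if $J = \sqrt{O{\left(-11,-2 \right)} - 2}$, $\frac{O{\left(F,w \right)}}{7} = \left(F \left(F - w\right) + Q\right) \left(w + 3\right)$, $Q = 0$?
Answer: $\left(27 + \sqrt{691}\right)^{2} \approx 2839.5$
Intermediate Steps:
$O{\left(F,w \right)} = 7 F \left(3 + w\right) \left(F - w\right)$ ($O{\left(F,w \right)} = 7 \left(F \left(F - w\right) + 0\right) \left(w + 3\right) = 7 F \left(F - w\right) \left(3 + w\right) = 7 F \left(3 + w\right) \left(F - w\right)$)
$J = \sqrt{691}$ ($J = \sqrt{7 \left(-11\right) \left(- \left(-2\right)^{2} - -6 + 3 \left(-11\right) - -22\right) - 2} = \sqrt{7 \left(-11\right) \left(\left(-1\right) 4 + 6 - 33 + 22\right) - 2} = \sqrt{7 \left(-11\right) \left(-4 + 6 - 33 + 22\right) - 2} = \sqrt{7 \left(-11\right) \left(-9\right) - 2} = \sqrt{693 - 2} = \sqrt{691} \approx 26.287$)
$\left(\left(111 - 84\right) + J\right)^{2} = \left(\left(111 - 84\right) + \sqrt{691}\right)^{2} = \left(27 + \sqrt{691}\right)^{2}$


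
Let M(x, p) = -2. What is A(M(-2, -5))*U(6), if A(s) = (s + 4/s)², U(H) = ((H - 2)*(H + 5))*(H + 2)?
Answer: 5632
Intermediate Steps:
U(H) = (-2 + H)*(2 + H)*(5 + H) (U(H) = ((-2 + H)*(5 + H))*(2 + H) = (-2 + H)*(2 + H)*(5 + H))
A(M(-2, -5))*U(6) = ((4 + (-2)²)²/(-2)²)*(-20 + 6³ - 4*6 + 5*6²) = ((4 + 4)²/4)*(-20 + 216 - 24 + 5*36) = ((¼)*8²)*(-20 + 216 - 24 + 180) = ((¼)*64)*352 = 16*352 = 5632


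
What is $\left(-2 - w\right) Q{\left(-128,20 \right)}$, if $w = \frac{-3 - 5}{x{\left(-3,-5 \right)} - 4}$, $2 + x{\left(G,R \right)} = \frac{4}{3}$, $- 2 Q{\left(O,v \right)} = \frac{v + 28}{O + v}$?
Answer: $- \frac{52}{63} \approx -0.8254$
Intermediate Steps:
$Q{\left(O,v \right)} = - \frac{28 + v}{2 \left(O + v\right)}$ ($Q{\left(O,v \right)} = - \frac{\left(v + 28\right) \frac{1}{O + v}}{2} = - \frac{\left(28 + v\right) \frac{1}{O + v}}{2} = - \frac{\frac{1}{O + v} \left(28 + v\right)}{2} = - \frac{28 + v}{2 \left(O + v\right)}$)
$x{\left(G,R \right)} = - \frac{2}{3}$ ($x{\left(G,R \right)} = -2 + \frac{4}{3} = - \frac{2}{3}$)
$w = \frac{12}{7}$ ($w = \frac{-3 - 5}{- \frac{2}{3} - 4} = - \frac{8}{- \frac{14}{3}} = \left(-8\right) \left(- \frac{3}{14}\right) = \frac{12}{7} \approx 1.7143$)
$\left(-2 - w\right) Q{\left(-128,20 \right)} = \left(-2 - \frac{12}{7}\right) \frac{-14 - 10}{-128 + 20} = \left(-2 - \frac{12}{7}\right) \frac{-14 - 10}{-108} = - \frac{26 \left(\left(- \frac{1}{108}\right) \left(-24\right)\right)}{7} = \left(- \frac{26}{7}\right) \frac{2}{9} = - \frac{52}{63}$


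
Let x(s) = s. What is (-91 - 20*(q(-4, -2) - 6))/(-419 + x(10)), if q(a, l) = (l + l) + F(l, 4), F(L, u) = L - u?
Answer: -229/409 ≈ -0.55990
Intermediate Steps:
q(a, l) = -4 + 3*l (q(a, l) = (l + l) + (l - 1*4) = 2*l + (l - 4) = 2*l + (-4 + l) = -4 + 3*l)
(-91 - 20*(q(-4, -2) - 6))/(-419 + x(10)) = (-91 - 20*((-4 + 3*(-2)) - 6))/(-419 + 10) = (-91 - 20*((-4 - 6) - 6))/(-409) = (-91 - 20*(-10 - 6))*(-1/409) = (-91 - 20*(-16))*(-1/409) = (-91 + 320)*(-1/409) = 229*(-1/409) = -229/409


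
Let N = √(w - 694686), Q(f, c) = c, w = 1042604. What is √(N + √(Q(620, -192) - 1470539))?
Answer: √(√347918 + I*√1470731) ≈ 31.132 + 19.477*I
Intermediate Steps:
N = √347918 (N = √(1042604 - 694686) = √347918 ≈ 589.85)
√(N + √(Q(620, -192) - 1470539)) = √(√347918 + √(-192 - 1470539)) = √(√347918 + √(-1470731)) = √(√347918 + I*√1470731)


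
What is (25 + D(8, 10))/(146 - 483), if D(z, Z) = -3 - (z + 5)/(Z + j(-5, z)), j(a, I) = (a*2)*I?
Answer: -1553/23590 ≈ -0.065833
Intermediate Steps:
j(a, I) = 2*I*a (j(a, I) = (2*a)*I = 2*I*a)
D(z, Z) = -3 - (5 + z)/(Z - 10*z) (D(z, Z) = -3 - (z + 5)/(Z + 2*z*(-5)) = -3 - (5 + z)/(Z - 10*z))
(25 + D(8, 10))/(146 - 483) = (25 + (-5 - 3*10 + 29*8)/(10 - 10*8))/(146 - 483) = (25 + (-5 - 30 + 232)/(10 - 80))/(-337) = (25 + 197/(-70))*(-1/337) = (25 - 1/70*197)*(-1/337) = (25 - 197/70)*(-1/337) = (1553/70)*(-1/337) = -1553/23590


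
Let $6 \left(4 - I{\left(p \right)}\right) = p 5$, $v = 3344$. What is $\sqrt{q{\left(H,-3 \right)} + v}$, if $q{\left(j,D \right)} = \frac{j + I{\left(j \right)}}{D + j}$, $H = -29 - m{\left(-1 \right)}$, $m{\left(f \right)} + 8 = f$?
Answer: $\frac{\sqrt{15920646}}{69} \approx 57.827$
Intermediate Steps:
$m{\left(f \right)} = -8 + f$
$I{\left(p \right)} = 4 - \frac{5 p}{6}$ ($I{\left(p \right)} = 4 - \frac{p 5}{6} = 4 - \frac{5 p}{6}$)
$H = -20$ ($H = -29 - \left(-8 - 1\right) = -29 - -9 = -29 + 9 = -20$)
$q{\left(j,D \right)} = \frac{4 + \frac{j}{6}}{D + j}$ ($q{\left(j,D \right)} = \frac{j - \left(-4 + \frac{5 j}{6}\right)}{D + j} = \frac{4 + \frac{j}{6}}{D + j}$)
$\sqrt{q{\left(H,-3 \right)} + v} = \sqrt{\frac{4 + \frac{1}{6} \left(-20\right)}{-3 - 20} + 3344} = \sqrt{\frac{4 - \frac{10}{3}}{-23} + 3344} = \sqrt{\left(- \frac{1}{23}\right) \frac{2}{3} + 3344} = \sqrt{- \frac{2}{69} + 3344} = \sqrt{\frac{230734}{69}} = \frac{\sqrt{15920646}}{69}$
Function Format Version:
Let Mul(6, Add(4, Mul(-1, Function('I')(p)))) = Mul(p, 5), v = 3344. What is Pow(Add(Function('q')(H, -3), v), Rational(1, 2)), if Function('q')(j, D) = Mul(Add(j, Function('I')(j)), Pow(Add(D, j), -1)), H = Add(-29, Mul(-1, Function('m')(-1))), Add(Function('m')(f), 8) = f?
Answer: Mul(Rational(1, 69), Pow(15920646, Rational(1, 2))) ≈ 57.827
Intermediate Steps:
Function('m')(f) = Add(-8, f)
Function('I')(p) = Add(4, Mul(Rational(-5, 6), p)) (Function('I')(p) = Add(4, Mul(Rational(-1, 6), Mul(p, 5))) = Add(4, Mul(Rational(-1, 6), Mul(5, p))) = Add(4, Mul(Rational(-5, 6), p)))
H = -20 (H = Add(-29, Mul(-1, Add(-8, -1))) = Add(-29, Mul(-1, -9)) = Add(-29, 9) = -20)
Function('q')(j, D) = Mul(Pow(Add(D, j), -1), Add(4, Mul(Rational(1, 6), j))) (Function('q')(j, D) = Mul(Add(j, Add(4, Mul(Rational(-5, 6), j))), Pow(Add(D, j), -1)) = Mul(Add(4, Mul(Rational(1, 6), j)), Pow(Add(D, j), -1)) = Mul(Pow(Add(D, j), -1), Add(4, Mul(Rational(1, 6), j))))
Pow(Add(Function('q')(H, -3), v), Rational(1, 2)) = Pow(Add(Mul(Pow(Add(-3, -20), -1), Add(4, Mul(Rational(1, 6), -20))), 3344), Rational(1, 2)) = Pow(Add(Mul(Pow(-23, -1), Add(4, Rational(-10, 3))), 3344), Rational(1, 2)) = Pow(Add(Mul(Rational(-1, 23), Rational(2, 3)), 3344), Rational(1, 2)) = Pow(Add(Rational(-2, 69), 3344), Rational(1, 2)) = Pow(Rational(230734, 69), Rational(1, 2)) = Mul(Rational(1, 69), Pow(15920646, Rational(1, 2)))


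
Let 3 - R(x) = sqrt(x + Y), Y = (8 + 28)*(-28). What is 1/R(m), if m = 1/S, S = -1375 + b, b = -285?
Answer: 4980/1688221 + 2*I*sqrt(694411615)/1688221 ≈ 0.0029499 + 0.031218*I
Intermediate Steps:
S = -1660 (S = -1375 - 285 = -1660)
Y = -1008 (Y = 36*(-28) = -1008)
m = -1/1660 (m = 1/(-1660) = -1/1660 ≈ -0.00060241)
R(x) = 3 - sqrt(-1008 + x) (R(x) = 3 - sqrt(x - 1008) = 3 - sqrt(-1008 + x))
1/R(m) = 1/(3 - sqrt(-1008 - 1/1660)) = 1/(3 - sqrt(-1673281/1660)) = 1/(3 - I*sqrt(694411615)/830)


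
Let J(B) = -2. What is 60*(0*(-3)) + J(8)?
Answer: -2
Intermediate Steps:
60*(0*(-3)) + J(8) = 60*(0*(-3)) - 2 = 60*0 - 2 = 0 - 2 = -2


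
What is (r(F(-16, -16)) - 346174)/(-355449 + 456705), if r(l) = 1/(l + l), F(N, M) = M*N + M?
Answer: -166163519/48602880 ≈ -3.4188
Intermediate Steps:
F(N, M) = M + M*N
r(l) = 1/(2*l)
(r(F(-16, -16)) - 346174)/(-355449 + 456705) = (1/(2*((-16*(1 - 16)))) - 346174)/(-355449 + 456705) = (1/(2*((-16*(-15)))) - 346174)/101256 = ((1/2)/240 - 346174)*(1/101256) = ((1/2)*(1/240) - 346174)*(1/101256) = (1/480 - 346174)*(1/101256) = -166163519/480*1/101256 = -166163519/48602880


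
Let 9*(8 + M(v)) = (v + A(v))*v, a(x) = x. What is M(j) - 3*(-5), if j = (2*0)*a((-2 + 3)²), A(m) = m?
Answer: 7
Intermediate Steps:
j = 0 (j = (2*0)*(-2 + 3)² = 0*1² = 0*1 = 0)
M(v) = -8 + 2*v²/9 (M(v) = -8 + ((v + v)*v)/9 = -8 + ((2*v)*v)/9 = -8 + (2*v²)/9 = -8 + 2*v²/9)
M(j) - 3*(-5) = (-8 + (2/9)*0²) - 3*(-5) = (-8 + (2/9)*0) + 15 = (-8 + 0) + 15 = -8 + 15 = 7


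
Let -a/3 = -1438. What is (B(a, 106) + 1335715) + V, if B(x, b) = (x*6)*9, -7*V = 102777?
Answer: 10877920/7 ≈ 1.5540e+6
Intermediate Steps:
a = 4314 (a = -3*(-1438) = 4314)
V = -102777/7 (V = -⅐*102777 = -102777/7 ≈ -14682.)
B(x, b) = 54*x (B(x, b) = (6*x)*9 = 54*x)
(B(a, 106) + 1335715) + V = (54*4314 + 1335715) - 102777/7 = (232956 + 1335715) - 102777/7 = 1568671 - 102777/7 = 10877920/7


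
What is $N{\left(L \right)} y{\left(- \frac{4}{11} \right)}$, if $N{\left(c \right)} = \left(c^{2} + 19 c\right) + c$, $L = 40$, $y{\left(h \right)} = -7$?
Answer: $-16800$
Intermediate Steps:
$N{\left(c \right)} = c^{2} + 20 c$
$N{\left(L \right)} y{\left(- \frac{4}{11} \right)} = 40 \left(20 + 40\right) \left(-7\right) = 40 \cdot 60 \left(-7\right) = 2400 \left(-7\right) = -16800$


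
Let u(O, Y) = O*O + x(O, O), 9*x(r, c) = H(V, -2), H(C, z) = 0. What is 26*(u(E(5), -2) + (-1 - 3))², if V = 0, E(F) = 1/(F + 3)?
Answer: 845325/2048 ≈ 412.76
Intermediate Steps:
E(F) = 1/(3 + F)
x(r, c) = 0 (x(r, c) = (⅑)*0 = 0)
u(O, Y) = O² (u(O, Y) = O*O + 0 = O² + 0 = O²)
26*(u(E(5), -2) + (-1 - 3))² = 26*((1/(3 + 5))² + (-1 - 3))² = 26*((1/8)² - 4)² = 26*((⅛)² - 4)² = 26*(1/64 - 4)² = 26*(-255/64)² = 26*(65025/4096) = 845325/2048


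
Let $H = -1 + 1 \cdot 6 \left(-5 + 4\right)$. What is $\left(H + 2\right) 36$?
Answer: $-180$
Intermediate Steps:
$H = -7$ ($H = -1 + 1 \cdot 6 \left(-1\right) = -1 + 1 \left(-6\right) = -1 - 6 = -7$)
$\left(H + 2\right) 36 = \left(-7 + 2\right) 36 = \left(-5\right) 36 = -180$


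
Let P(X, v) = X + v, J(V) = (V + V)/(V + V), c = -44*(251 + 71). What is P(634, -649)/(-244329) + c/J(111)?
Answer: -1153884419/81443 ≈ -14168.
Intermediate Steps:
c = -14168 (c = -44*322 = -14168)
J(V) = 1 (J(V) = (2*V)/((2*V)) = (2*V)*(1/(2*V)) = 1)
P(634, -649)/(-244329) + c/J(111) = (634 - 649)/(-244329) - 14168/1 = -15*(-1/244329) - 14168*1 = 5/81443 - 14168 = -1153884419/81443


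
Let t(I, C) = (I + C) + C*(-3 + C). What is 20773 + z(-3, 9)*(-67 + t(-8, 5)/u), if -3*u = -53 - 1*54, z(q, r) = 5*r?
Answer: 1901051/107 ≈ 17767.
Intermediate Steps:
t(I, C) = C + I + C*(-3 + C) (t(I, C) = (C + I) + C*(-3 + C) = C + I + C*(-3 + C))
u = 107/3 (u = -(-53 - 1*54)/3 = -(-53 - 54)/3 = -1/3*(-107) = 107/3 ≈ 35.667)
20773 + z(-3, 9)*(-67 + t(-8, 5)/u) = 20773 + (5*9)*(-67 + (-8 + 5**2 - 2*5)/(107/3)) = 20773 + 45*(-67 + (-8 + 25 - 10)*(3/107)) = 20773 + 45*(-67 + 7*(3/107)) = 20773 + 45*(-67 + 21/107) = 20773 + 45*(-7148/107) = 20773 - 321660/107 = 1901051/107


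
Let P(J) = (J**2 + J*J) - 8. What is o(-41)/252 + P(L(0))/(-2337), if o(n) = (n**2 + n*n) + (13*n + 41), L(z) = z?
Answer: 159743/14022 ≈ 11.392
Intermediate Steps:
P(J) = -8 + 2*J**2 (P(J) = (J**2 + J**2) - 8 = 2*J**2 - 8 = -8 + 2*J**2)
o(n) = 41 + 2*n**2 + 13*n (o(n) = (n**2 + n**2) + (41 + 13*n) = 2*n**2 + (41 + 13*n) = 41 + 2*n**2 + 13*n)
o(-41)/252 + P(L(0))/(-2337) = (41 + 2*(-41)**2 + 13*(-41))/252 + (-8 + 2*0**2)/(-2337) = (41 + 2*1681 - 533)*(1/252) + (-8 + 2*0)*(-1/2337) = (41 + 3362 - 533)*(1/252) + (-8 + 0)*(-1/2337) = 2870*(1/252) - 8*(-1/2337) = 205/18 + 8/2337 = 159743/14022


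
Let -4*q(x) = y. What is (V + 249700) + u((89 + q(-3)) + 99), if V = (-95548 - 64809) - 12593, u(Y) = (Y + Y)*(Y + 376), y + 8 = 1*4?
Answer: 290320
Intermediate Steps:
y = -4 (y = -8 + 1*4 = -8 + 4 = -4)
q(x) = 1 (q(x) = -¼*(-4) = 1)
u(Y) = 2*Y*(376 + Y) (u(Y) = (2*Y)*(376 + Y) = 2*Y*(376 + Y))
V = -172950 (V = -160357 - 12593 = -172950)
(V + 249700) + u((89 + q(-3)) + 99) = (-172950 + 249700) + 2*((89 + 1) + 99)*(376 + ((89 + 1) + 99)) = 76750 + 2*(90 + 99)*(376 + (90 + 99)) = 76750 + 2*189*(376 + 189) = 76750 + 2*189*565 = 76750 + 213570 = 290320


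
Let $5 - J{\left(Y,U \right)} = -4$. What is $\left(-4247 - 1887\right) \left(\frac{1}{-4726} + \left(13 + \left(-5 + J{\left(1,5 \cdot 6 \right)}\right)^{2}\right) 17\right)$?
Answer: $- \frac{7145855439}{2363} \approx -3.0241 \cdot 10^{6}$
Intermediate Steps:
$J{\left(Y,U \right)} = 9$ ($J{\left(Y,U \right)} = 5 - -4 = 5 + 4 = 9$)
$\left(-4247 - 1887\right) \left(\frac{1}{-4726} + \left(13 + \left(-5 + J{\left(1,5 \cdot 6 \right)}\right)^{2}\right) 17\right) = \left(-4247 - 1887\right) \left(\frac{1}{-4726} + \left(13 + \left(-5 + 9\right)^{2}\right) 17\right) = - 6134 \left(- \frac{1}{4726} + \left(13 + 4^{2}\right) 17\right) = - 6134 \left(- \frac{1}{4726} + \left(13 + 16\right) 17\right) = - 6134 \left(- \frac{1}{4726} + 29 \cdot 17\right) = - 6134 \left(- \frac{1}{4726} + 493\right) = \left(-6134\right) \frac{2329917}{4726} = - \frac{7145855439}{2363}$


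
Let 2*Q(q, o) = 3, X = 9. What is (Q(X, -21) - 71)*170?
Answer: -11815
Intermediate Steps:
Q(q, o) = 3/2 (Q(q, o) = (½)*3 = 3/2)
(Q(X, -21) - 71)*170 = (3/2 - 71)*170 = -139/2*170 = -11815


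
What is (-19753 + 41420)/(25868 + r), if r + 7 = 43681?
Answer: 21667/69542 ≈ 0.31157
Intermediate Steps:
r = 43674 (r = -7 + 43681 = 43674)
(-19753 + 41420)/(25868 + r) = (-19753 + 41420)/(25868 + 43674) = 21667/69542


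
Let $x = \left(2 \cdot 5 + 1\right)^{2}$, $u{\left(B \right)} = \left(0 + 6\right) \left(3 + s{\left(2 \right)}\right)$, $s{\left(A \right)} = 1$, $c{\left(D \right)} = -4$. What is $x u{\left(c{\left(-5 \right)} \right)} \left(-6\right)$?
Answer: $-17424$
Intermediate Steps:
$u{\left(B \right)} = 24$ ($u{\left(B \right)} = \left(0 + 6\right) \left(3 + 1\right) = 6 \cdot 4 = 24$)
$x = 121$ ($x = \left(10 + 1\right)^{2} = 11^{2} = 121$)
$x u{\left(c{\left(-5 \right)} \right)} \left(-6\right) = 121 \cdot 24 \left(-6\right) = 2904 \left(-6\right) = -17424$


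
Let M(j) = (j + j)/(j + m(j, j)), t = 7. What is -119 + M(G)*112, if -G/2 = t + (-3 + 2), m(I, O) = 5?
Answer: 265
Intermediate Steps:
G = -12 (G = -2*(7 + (-3 + 2)) = -2*(7 - 1) = -2*6 = -12)
M(j) = 2*j/(5 + j) (M(j) = (j + j)/(j + 5) = (2*j)/(5 + j) = 2*j/(5 + j))
-119 + M(G)*112 = -119 + (2*(-12)/(5 - 12))*112 = -119 + (2*(-12)/(-7))*112 = -119 + (2*(-12)*(-⅐))*112 = -119 + (24/7)*112 = -119 + 384 = 265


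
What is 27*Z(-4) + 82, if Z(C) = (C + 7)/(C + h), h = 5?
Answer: 163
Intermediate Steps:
Z(C) = (7 + C)/(5 + C) (Z(C) = (C + 7)/(C + 5) = (7 + C)/(5 + C))
27*Z(-4) + 82 = 27*((7 - 4)/(5 - 4)) + 82 = 27*(3/1) + 82 = 27*(1*3) + 82 = 27*3 + 82 = 81 + 82 = 163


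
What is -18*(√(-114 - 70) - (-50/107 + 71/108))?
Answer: 2197/642 - 36*I*√46 ≈ 3.4221 - 244.16*I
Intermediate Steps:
-18*(√(-114 - 70) - (-50/107 + 71/108)) = -18*(√(-184) - (-50*1/107 + 71*(1/108))) = -18*(2*I*√46 - (-50/107 + 71/108)) = -18*(2*I*√46 - 1*2197/11556) = -18*(2*I*√46 - 2197/11556) = -18*(-2197/11556 + 2*I*√46) = 2197/642 - 36*I*√46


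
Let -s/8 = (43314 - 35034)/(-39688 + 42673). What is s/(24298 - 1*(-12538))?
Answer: -1104/1832591 ≈ -0.00060243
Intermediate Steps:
s = -4416/199 (s = -8*(43314 - 35034)/(-39688 + 42673) = -66240/2985 = -8*552/199 = -4416/199 ≈ -22.191)
s/(24298 - 1*(-12538)) = -4416/(199*(24298 - 1*(-12538))) = -4416/(199*(24298 + 12538)) = -4416/199/36836 = -4416/199*1/36836 = -1104/1832591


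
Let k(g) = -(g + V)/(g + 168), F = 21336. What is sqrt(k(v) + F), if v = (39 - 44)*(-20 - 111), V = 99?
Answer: sqrt(14450871002)/823 ≈ 146.07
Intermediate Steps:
v = 655 (v = -5*(-131) = 655)
k(g) = -(99 + g)/(168 + g) (k(g) = -(g + 99)/(g + 168) = -(99 + g)/(168 + g))
sqrt(k(v) + F) = sqrt((-99 - 1*655)/(168 + 655) + 21336) = sqrt((-99 - 655)/823 + 21336) = sqrt((1/823)*(-754) + 21336) = sqrt(-754/823 + 21336) = sqrt(17558774/823) = sqrt(14450871002)/823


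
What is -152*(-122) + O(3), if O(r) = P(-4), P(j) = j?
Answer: 18540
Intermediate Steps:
O(r) = -4
-152*(-122) + O(3) = -152*(-122) - 4 = 18544 - 4 = 18540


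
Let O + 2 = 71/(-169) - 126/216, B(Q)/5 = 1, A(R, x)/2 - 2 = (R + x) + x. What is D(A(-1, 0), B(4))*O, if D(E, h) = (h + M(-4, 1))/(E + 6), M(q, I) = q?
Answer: -6091/16224 ≈ -0.37543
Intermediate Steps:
A(R, x) = 4 + 2*R + 4*x (A(R, x) = 4 + 2*((R + x) + x) = 4 + 2*(R + 2*x) = 4 + (2*R + 4*x) = 4 + 2*R + 4*x)
B(Q) = 5 (B(Q) = 5*1 = 5)
D(E, h) = (-4 + h)/(6 + E) (D(E, h) = (h - 4)/(E + 6) = (-4 + h)/(6 + E))
O = -6091/2028 (O = -2 + (71/(-169) - 126/216) = -2 + (71*(-1/169) - 126*1/216) = -2 + (-71/169 - 7/12) = -2 - 2035/2028 = -6091/2028 ≈ -3.0035)
D(A(-1, 0), B(4))*O = ((-4 + 5)/(6 + (4 + 2*(-1) + 4*0)))*(-6091/2028) = (1/(6 + (4 - 2 + 0)))*(-6091/2028) = (1/(6 + 2))*(-6091/2028) = (1/8)*(-6091/2028) = -6091/16224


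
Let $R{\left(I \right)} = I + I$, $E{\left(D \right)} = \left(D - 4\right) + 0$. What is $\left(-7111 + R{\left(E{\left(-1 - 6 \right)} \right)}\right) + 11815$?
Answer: $4682$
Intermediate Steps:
$E{\left(D \right)} = -4 + D$ ($E{\left(D \right)} = \left(-4 + D\right) + 0 = -4 + D$)
$R{\left(I \right)} = 2 I$
$\left(-7111 + R{\left(E{\left(-1 - 6 \right)} \right)}\right) + 11815 = \left(-7111 + 2 \left(-4 - 7\right)\right) + 11815 = \left(-7111 + 2 \left(-11\right)\right) + 11815 = \left(-7111 - 22\right) + 11815 = -7133 + 11815 = 4682$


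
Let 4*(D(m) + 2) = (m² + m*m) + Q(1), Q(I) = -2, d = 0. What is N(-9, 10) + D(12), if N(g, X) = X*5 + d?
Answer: 239/2 ≈ 119.50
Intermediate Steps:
D(m) = -5/2 + m²/2 (D(m) = -2 + ((m² + m*m) - 2)/4 = -2 + ((m² + m²) - 2)/4 = -2 + (2*m² - 2)/4 = -2 + (-2 + 2*m²)/4 = -2 + (-½ + m²/2) = -5/2 + m²/2)
N(g, X) = 5*X (N(g, X) = X*5 + 0 = 5*X + 0 = 5*X)
N(-9, 10) + D(12) = 5*10 + (-5/2 + (½)*12²) = 50 + (-5/2 + (½)*144) = 50 + (-5/2 + 72) = 50 + 139/2 = 239/2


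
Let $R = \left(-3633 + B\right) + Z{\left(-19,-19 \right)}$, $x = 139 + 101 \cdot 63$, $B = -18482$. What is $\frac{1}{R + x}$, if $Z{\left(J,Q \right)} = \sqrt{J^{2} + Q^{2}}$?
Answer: $- \frac{15613}{243765047} - \frac{19 \sqrt{2}}{243765047} \approx -6.416 \cdot 10^{-5}$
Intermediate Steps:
$x = 6502$ ($x = 139 + 6363 = 6502$)
$R = -22115 + 19 \sqrt{2}$ ($R = \left(-3633 - 18482\right) + \sqrt{\left(-19\right)^{2} + \left(-19\right)^{2}} = -22115 + \sqrt{361 + 361} = -22115 + \sqrt{722} = -22115 + 19 \sqrt{2} \approx -22088.0$)
$\frac{1}{R + x} = \frac{1}{\left(-22115 + 19 \sqrt{2}\right) + 6502} = \frac{1}{-15613 + 19 \sqrt{2}}$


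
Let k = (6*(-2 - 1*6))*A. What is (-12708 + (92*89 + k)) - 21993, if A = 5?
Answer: -26753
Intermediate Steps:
k = -240 (k = (6*(-2 - 1*6))*5 = (6*(-2 - 6))*5 = (6*(-8))*5 = -48*5 = -240)
(-12708 + (92*89 + k)) - 21993 = (-12708 + (92*89 - 240)) - 21993 = (-12708 + (8188 - 240)) - 21993 = (-12708 + 7948) - 21993 = -4760 - 21993 = -26753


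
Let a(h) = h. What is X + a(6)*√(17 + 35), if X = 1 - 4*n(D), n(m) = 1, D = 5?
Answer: -3 + 12*√13 ≈ 40.267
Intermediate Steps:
X = -3 (X = 1 - 4*1 = 1 - 4 = -3)
X + a(6)*√(17 + 35) = -3 + 6*√(17 + 35) = -3 + 6*√52 = -3 + 6*(2*√13) = -3 + 12*√13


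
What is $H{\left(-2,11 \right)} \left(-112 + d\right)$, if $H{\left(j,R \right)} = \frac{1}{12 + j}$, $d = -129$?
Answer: $- \frac{241}{10} \approx -24.1$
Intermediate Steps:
$H{\left(-2,11 \right)} \left(-112 + d\right) = \frac{-112 - 129}{12 - 2} = \frac{1}{10} \left(-241\right) = - \frac{241}{10}$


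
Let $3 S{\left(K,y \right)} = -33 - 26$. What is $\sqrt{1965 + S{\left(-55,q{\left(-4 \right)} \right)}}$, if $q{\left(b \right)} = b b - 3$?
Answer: $\frac{2 \sqrt{4377}}{3} \approx 44.106$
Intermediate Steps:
$q{\left(b \right)} = -3 + b^{2}$ ($q{\left(b \right)} = b^{2} - 3 = -3 + b^{2}$)
$S{\left(K,y \right)} = - \frac{59}{3}$ ($S{\left(K,y \right)} = \frac{-33 - 26}{3} = \frac{1}{3} \left(-59\right) = - \frac{59}{3}$)
$\sqrt{1965 + S{\left(-55,q{\left(-4 \right)} \right)}} = \sqrt{1965 - \frac{59}{3}} = \sqrt{\frac{5836}{3}} = \frac{2 \sqrt{4377}}{3}$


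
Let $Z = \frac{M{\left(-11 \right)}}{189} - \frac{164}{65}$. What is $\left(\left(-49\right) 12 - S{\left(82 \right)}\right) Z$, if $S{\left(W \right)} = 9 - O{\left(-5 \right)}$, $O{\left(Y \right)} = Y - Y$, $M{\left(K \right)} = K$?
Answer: $\frac{6310489}{4095} \approx 1541.0$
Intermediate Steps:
$O{\left(Y \right)} = 0$
$S{\left(W \right)} = 9$ ($S{\left(W \right)} = 9 - 0 = 9 + 0 = 9$)
$Z = - \frac{31711}{12285}$ ($Z = - \frac{11}{189} - \frac{164}{65} = - \frac{31711}{12285} \approx -2.5813$)
$\left(\left(-49\right) 12 - S{\left(82 \right)}\right) Z = \left(\left(-49\right) 12 - 9\right) \left(- \frac{31711}{12285}\right) = \left(-588 - 9\right) \left(- \frac{31711}{12285}\right) = \left(-597\right) \left(- \frac{31711}{12285}\right) = \frac{6310489}{4095}$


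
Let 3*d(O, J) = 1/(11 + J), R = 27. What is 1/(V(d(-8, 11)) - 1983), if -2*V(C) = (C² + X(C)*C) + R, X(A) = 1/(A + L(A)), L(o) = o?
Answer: -8712/17395687 ≈ -0.00050081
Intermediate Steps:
d(O, J) = 1/(3*(11 + J))
X(A) = 1/(2*A) (X(A) = 1/(A + A) = 1/(2*A))
V(C) = -55/4 - C²/2 (V(C) = -((C² + (1/(2*C))*C) + 27)/2 = -((C² + ½) + 27)/2 = -((½ + C²) + 27)/2 = -(55/2 + C²)/2 = -55/4 - C²/2)
1/(V(d(-8, 11)) - 1983) = 1/((-55/4 - 1/(9*(11 + 11)²)/2) - 1983) = 1/((-55/4 - ((⅓)/22)²/2) - 1983) = 1/((-55/4 - ((⅓)*(1/22))²/2) - 1983) = 1/((-55/4 - (1/66)²/2) - 1983) = 1/((-55/4 - ½*1/4356) - 1983) = 1/((-55/4 - 1/8712) - 1983) = 1/(-119791/8712 - 1983) = 1/(-17395687/8712) = -8712/17395687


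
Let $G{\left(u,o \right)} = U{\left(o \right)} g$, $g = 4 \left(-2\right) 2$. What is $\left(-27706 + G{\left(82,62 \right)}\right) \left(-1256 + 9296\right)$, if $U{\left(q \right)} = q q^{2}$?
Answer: $-30881270160$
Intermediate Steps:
$U{\left(q \right)} = q^{3}$
$g = -16$ ($g = \left(-8\right) 2 = -16$)
$G{\left(u,o \right)} = - 16 o^{3}$ ($G{\left(u,o \right)} = o^{3} \left(-16\right) = - 16 o^{3}$)
$\left(-27706 + G{\left(82,62 \right)}\right) \left(-1256 + 9296\right) = \left(-27706 - 16 \cdot 62^{3}\right) \left(-1256 + 9296\right) = \left(-27706 - 3813248\right) 8040 = \left(-3840954\right) 8040 = -30881270160$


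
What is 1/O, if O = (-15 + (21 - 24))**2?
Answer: 1/324 ≈ 0.0030864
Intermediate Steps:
O = 324 (O = (-15 - 3)**2 = (-18)**2 = 324)
1/O = 1/324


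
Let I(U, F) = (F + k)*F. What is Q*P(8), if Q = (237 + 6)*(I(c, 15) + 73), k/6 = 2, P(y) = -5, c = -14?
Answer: -580770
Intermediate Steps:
k = 12 (k = 6*2 = 12)
I(U, F) = F*(12 + F) (I(U, F) = (F + 12)*F = (12 + F)*F = F*(12 + F))
Q = 116154 (Q = (237 + 6)*(15*(12 + 15) + 73) = 243*(15*27 + 73) = 243*(405 + 73) = 243*478 = 116154)
Q*P(8) = 116154*(-5) = -580770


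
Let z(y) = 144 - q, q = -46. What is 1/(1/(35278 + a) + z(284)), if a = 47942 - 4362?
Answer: 78858/14983021 ≈ 0.0052632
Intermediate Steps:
z(y) = 190 (z(y) = 144 - 1*(-46) = 144 + 46 = 190)
a = 43580
1/(1/(35278 + a) + z(284)) = 1/(1/(35278 + 43580) + 190) = 1/(1/78858 + 190) = 1/(14983021/78858) = 78858/14983021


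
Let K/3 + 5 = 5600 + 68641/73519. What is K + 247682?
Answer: 19443555296/73519 ≈ 2.6447e+5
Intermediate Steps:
K = 1234222338/73519 (K = -15 + 3*(5600 + 68641/73519) = -15 + 3*(411775041/73519) = -15 + 1235325123/73519 = 1234222338/73519 ≈ 16788.)
K + 247682 = 1234222338/73519 + 247682 = 19443555296/73519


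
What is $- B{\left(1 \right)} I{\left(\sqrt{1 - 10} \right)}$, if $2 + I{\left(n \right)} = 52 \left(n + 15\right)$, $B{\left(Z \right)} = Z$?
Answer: $-778 - 156 i \approx -778.0 - 156.0 i$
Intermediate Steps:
$I{\left(n \right)} = 778 + 52 n$ ($I{\left(n \right)} = -2 + 52 \left(n + 15\right) = -2 + 52 \left(15 + n\right) = -2 + \left(780 + 52 n\right) = 778 + 52 n$)
$- B{\left(1 \right)} I{\left(\sqrt{1 - 10} \right)} = - 1 \left(778 + 52 \sqrt{1 - 10}\right) = - 1 \left(778 + 52 \sqrt{-9}\right) = - 1 \left(778 + 52 \cdot 3 i\right) = - 1 \left(778 + 156 i\right) = - (778 + 156 i) = -778 - 156 i$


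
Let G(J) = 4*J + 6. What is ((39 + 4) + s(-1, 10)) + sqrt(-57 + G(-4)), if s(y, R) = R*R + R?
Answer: 153 + I*sqrt(67) ≈ 153.0 + 8.1853*I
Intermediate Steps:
s(y, R) = R + R**2 (s(y, R) = R**2 + R = R + R**2)
G(J) = 6 + 4*J
((39 + 4) + s(-1, 10)) + sqrt(-57 + G(-4)) = ((39 + 4) + 10*(1 + 10)) + sqrt(-57 + (6 + 4*(-4))) = (43 + 10*11) + sqrt(-57 + (6 - 16)) = (43 + 110) + sqrt(-57 - 10) = 153 + sqrt(-67) = 153 + I*sqrt(67)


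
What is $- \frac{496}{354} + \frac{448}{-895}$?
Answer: $- \frac{301256}{158415} \approx -1.9017$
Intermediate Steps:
$- \frac{496}{354} + \frac{448}{-895} = \left(-496\right) \frac{1}{354} + 448 \left(- \frac{1}{895}\right) = - \frac{248}{177} - \frac{448}{895} = - \frac{301256}{158415}$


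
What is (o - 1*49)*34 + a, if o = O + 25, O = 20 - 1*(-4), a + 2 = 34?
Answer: 32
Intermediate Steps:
a = 32 (a = -2 + 34 = 32)
O = 24 (O = 20 + 4 = 24)
o = 49 (o = 24 + 25 = 49)
(o - 1*49)*34 + a = (49 - 1*49)*34 + 32 = (49 - 49)*34 + 32 = 0*34 + 32 = 0 + 32 = 32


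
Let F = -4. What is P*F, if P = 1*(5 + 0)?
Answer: -20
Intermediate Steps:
P = 5 (P = 1*5 = 5)
P*F = 5*(-4) = -20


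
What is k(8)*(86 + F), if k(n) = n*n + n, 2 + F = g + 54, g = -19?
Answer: 8568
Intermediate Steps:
F = 33 (F = -2 + (-19 + 54) = -2 + 35 = 33)
k(n) = n + n**2 (k(n) = n**2 + n = n + n**2)
k(8)*(86 + F) = (8*(1 + 8))*(86 + 33) = (8*9)*119 = 72*119 = 8568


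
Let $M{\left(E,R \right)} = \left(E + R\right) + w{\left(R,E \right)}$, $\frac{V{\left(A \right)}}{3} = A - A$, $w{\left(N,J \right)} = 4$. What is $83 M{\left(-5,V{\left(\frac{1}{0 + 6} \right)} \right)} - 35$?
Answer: $-118$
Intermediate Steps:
$V{\left(A \right)} = 0$ ($V{\left(A \right)} = 3 \left(A - A\right) = 3 \cdot 0 = 0$)
$M{\left(E,R \right)} = 4 + E + R$ ($M{\left(E,R \right)} = \left(E + R\right) + 4 = 4 + E + R$)
$83 M{\left(-5,V{\left(\frac{1}{0 + 6} \right)} \right)} - 35 = 83 \left(4 - 5 + 0\right) - 35 = 83 \left(-1\right) - 35 = -83 - 35 = -118$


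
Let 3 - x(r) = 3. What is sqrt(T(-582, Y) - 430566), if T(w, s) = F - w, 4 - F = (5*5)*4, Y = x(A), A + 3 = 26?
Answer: 64*I*sqrt(105) ≈ 655.8*I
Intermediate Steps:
A = 23 (A = -3 + 26 = 23)
x(r) = 0 (x(r) = 3 - 1*3 = 3 - 3 = 0)
Y = 0
F = -96 (F = 4 - 5*5*4 = 4 - 25*4 = 4 - 1*100 = 4 - 100 = -96)
T(w, s) = -96 - w
sqrt(T(-582, Y) - 430566) = sqrt((-96 - 1*(-582)) - 430566) = sqrt((-96 + 582) - 430566) = sqrt(486 - 430566) = sqrt(-430080) = 64*I*sqrt(105)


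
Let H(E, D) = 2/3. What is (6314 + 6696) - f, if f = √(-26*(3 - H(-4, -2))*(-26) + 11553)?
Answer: 13010 - √118173/3 ≈ 12895.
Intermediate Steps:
H(E, D) = ⅔ (H(E, D) = 2*(⅓) = ⅔)
f = √118173/3 (f = √(-26*(3 - 1*⅔)*(-26) + 11553) = √(-26*(3 - ⅔)*(-26) + 11553) = √(-26*7/3*(-26) + 11553) = √(-182/3*(-26) + 11553) = √(4732/3 + 11553) = √(39391/3) = √118173/3 ≈ 114.59)
(6314 + 6696) - f = (6314 + 6696) - √118173/3 = 13010 - √118173/3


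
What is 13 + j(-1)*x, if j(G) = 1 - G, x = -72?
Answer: -131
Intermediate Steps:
13 + j(-1)*x = 13 + (1 - 1*(-1))*(-72) = 13 + (1 + 1)*(-72) = 13 + 2*(-72) = 13 - 144 = -131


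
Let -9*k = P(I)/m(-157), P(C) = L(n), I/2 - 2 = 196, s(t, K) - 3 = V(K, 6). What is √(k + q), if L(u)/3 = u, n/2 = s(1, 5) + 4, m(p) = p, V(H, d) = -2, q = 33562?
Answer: 4*√465339522/471 ≈ 183.20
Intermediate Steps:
s(t, K) = 1 (s(t, K) = 3 - 2 = 1)
I = 396 (I = 4 + 2*196 = 4 + 392 = 396)
n = 10 (n = 2*(1 + 4) = 2*5 = 10)
L(u) = 3*u
P(C) = 30 (P(C) = 3*10 = 30)
k = 10/471 (k = -10/(3*(-157)) = -10*(-1)/(3*157) = -⅑*(-30/157) = 10/471 ≈ 0.021231)
√(k + q) = √(10/471 + 33562) = √(15807712/471) = 4*√465339522/471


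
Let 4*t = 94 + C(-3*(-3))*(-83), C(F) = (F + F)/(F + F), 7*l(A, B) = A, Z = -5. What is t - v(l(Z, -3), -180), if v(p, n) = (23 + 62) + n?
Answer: 391/4 ≈ 97.750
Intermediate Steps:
l(A, B) = A/7
C(F) = 1 (C(F) = (2*F)/((2*F)) = (2*F)*(1/(2*F)) = 1)
v(p, n) = 85 + n
t = 11/4 (t = (94 + 1*(-83))/4 = (94 - 83)/4 = (1/4)*11 = 11/4 ≈ 2.7500)
t - v(l(Z, -3), -180) = 11/4 - (85 - 180) = 11/4 - 1*(-95) = 11/4 + 95 = 391/4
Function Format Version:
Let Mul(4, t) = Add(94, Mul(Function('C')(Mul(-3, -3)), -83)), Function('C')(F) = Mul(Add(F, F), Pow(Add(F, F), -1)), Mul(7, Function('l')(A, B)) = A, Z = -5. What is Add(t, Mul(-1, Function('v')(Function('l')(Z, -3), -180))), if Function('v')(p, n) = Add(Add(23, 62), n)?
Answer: Rational(391, 4) ≈ 97.750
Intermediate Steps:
Function('l')(A, B) = Mul(Rational(1, 7), A)
Function('C')(F) = 1 (Function('C')(F) = Mul(Mul(2, F), Pow(Mul(2, F), -1)) = Mul(Mul(2, F), Mul(Rational(1, 2), Pow(F, -1))) = 1)
Function('v')(p, n) = Add(85, n)
t = Rational(11, 4) (t = Mul(Rational(1, 4), Add(94, Mul(1, -83))) = Mul(Rational(1, 4), Add(94, -83)) = Mul(Rational(1, 4), 11) = Rational(11, 4) ≈ 2.7500)
Add(t, Mul(-1, Function('v')(Function('l')(Z, -3), -180))) = Add(Rational(11, 4), Mul(-1, Add(85, -180))) = Add(Rational(11, 4), Mul(-1, -95)) = Add(Rational(11, 4), 95) = Rational(391, 4)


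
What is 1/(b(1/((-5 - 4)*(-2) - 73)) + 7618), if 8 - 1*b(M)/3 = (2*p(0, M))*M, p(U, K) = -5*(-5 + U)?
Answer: 11/84092 ≈ 0.00013081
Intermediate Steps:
p(U, K) = 25 - 5*U
b(M) = 24 - 150*M (b(M) = 24 - 3*2*(25 - 5*0)*M = 24 - 3*2*(25 + 0)*M = 24 - 3*2*25*M = 24 - 150*M)
1/(b(1/((-5 - 4)*(-2) - 73)) + 7618) = 1/((24 - 150/((-5 - 4)*(-2) - 73)) + 7618) = 1/((24 - 150/(-9*(-2) - 73)) + 7618) = 1/((24 - 150/(18 - 73)) + 7618) = 1/((24 - 150/(-55)) + 7618) = 1/((24 - 150*(-1/55)) + 7618) = 1/((24 + 30/11) + 7618) = 1/(294/11 + 7618) = 1/(84092/11) = 11/84092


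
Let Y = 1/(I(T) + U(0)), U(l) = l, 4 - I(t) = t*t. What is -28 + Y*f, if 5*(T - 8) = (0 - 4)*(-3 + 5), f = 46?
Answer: -13511/462 ≈ -29.245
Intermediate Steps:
T = 32/5 (T = 8 + ((0 - 4)*(-3 + 5))/5 = 8 + (-4*2)/5 = 8 + (⅕)*(-8) = 8 - 8/5 = 32/5 ≈ 6.4000)
I(t) = 4 - t² (I(t) = 4 - t*t = 4 - t²)
Y = -25/924 (Y = 1/((4 - (32/5)²) + 0) = 1/((4 - 1*1024/25) + 0) = 1/((4 - 1024/25) + 0) = 1/(-924/25 + 0) = 1/(-924/25) = -25/924 ≈ -0.027056)
-28 + Y*f = -28 - 25/924*46 = -28 - 575/462 = -13511/462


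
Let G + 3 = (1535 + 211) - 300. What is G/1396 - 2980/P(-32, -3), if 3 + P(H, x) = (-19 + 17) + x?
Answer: 521453/1396 ≈ 373.53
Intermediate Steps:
G = 1443 (G = -3 + ((1535 + 211) - 300) = -3 + (1746 - 300) = -3 + 1446 = 1443)
P(H, x) = -5 + x (P(H, x) = -3 + ((-19 + 17) + x) = -3 + (-2 + x) = -5 + x)
G/1396 - 2980/P(-32, -3) = 1443/1396 - 2980/(-5 - 3) = 1443*(1/1396) - 2980/(-8) = 1443/1396 - 2980*(-⅛) = 1443/1396 + 745/2 = 521453/1396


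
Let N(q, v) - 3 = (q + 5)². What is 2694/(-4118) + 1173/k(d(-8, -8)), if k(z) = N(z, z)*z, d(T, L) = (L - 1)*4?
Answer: -16387165/23818512 ≈ -0.68800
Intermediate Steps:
d(T, L) = -4 + 4*L (d(T, L) = (-1 + L)*4 = -4 + 4*L)
N(q, v) = 3 + (5 + q)² (N(q, v) = 3 + (q + 5)² = 3 + (5 + q)²)
k(z) = z*(3 + (5 + z)²) (k(z) = (3 + (5 + z)²)*z = z*(3 + (5 + z)²))
2694/(-4118) + 1173/k(d(-8, -8)) = 2694/(-4118) + 1173/(((-4 + 4*(-8))*(3 + (5 + (-4 + 4*(-8)))²))) = 2694*(-1/4118) + 1173/(((-4 - 32)*(3 + (5 + (-4 - 32))²))) = -1347/2059 + 1173/((-36*(3 + (5 - 36)²))) = -1347/2059 + 1173/((-36*(3 + (-31)²))) = -1347/2059 + 1173/((-36*(3 + 961))) = -1347/2059 + 1173/((-36*964)) = -1347/2059 + 1173/(-34704) = -1347/2059 + 1173*(-1/34704) = -1347/2059 - 391/11568 = -16387165/23818512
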